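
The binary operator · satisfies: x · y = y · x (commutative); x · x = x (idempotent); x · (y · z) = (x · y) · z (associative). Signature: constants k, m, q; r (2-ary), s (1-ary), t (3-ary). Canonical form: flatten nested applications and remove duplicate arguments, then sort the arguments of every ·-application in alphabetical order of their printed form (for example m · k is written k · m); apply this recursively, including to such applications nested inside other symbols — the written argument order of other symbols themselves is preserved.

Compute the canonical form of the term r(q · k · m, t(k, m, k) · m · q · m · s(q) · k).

Answer: r(k · m · q, k · m · q · s(q) · t(k, m, k))

Derivation:
Descend into:  t(k, m, k) · m · q · m · s(q) · k
Idempotence:  drop duplicate m
Order the arguments:  k · m · q · s(q) · t(k, m, k)
Rebuild:  r(k · m · q, k · m · q · s(q) · t(k, m, k))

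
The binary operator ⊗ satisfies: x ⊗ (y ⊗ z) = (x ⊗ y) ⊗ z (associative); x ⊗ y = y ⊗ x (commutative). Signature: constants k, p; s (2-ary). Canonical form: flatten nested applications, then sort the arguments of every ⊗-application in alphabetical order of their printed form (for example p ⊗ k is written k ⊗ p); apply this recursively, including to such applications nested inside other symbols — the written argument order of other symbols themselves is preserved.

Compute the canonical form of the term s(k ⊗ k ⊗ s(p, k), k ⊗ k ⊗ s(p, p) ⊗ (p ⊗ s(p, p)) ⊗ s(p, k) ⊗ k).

Descend into:  k ⊗ k ⊗ s(p, p) ⊗ (p ⊗ s(p, p)) ⊗ s(p, k) ⊗ k
Un-nest:  k ⊗ k ⊗ s(p, p) ⊗ p ⊗ s(p, p) ⊗ s(p, k) ⊗ k
Sort arguments:  k ⊗ k ⊗ k ⊗ p ⊗ s(p, k) ⊗ s(p, p) ⊗ s(p, p)
Rebuild:  s(k ⊗ k ⊗ s(p, k), k ⊗ k ⊗ k ⊗ p ⊗ s(p, k) ⊗ s(p, p) ⊗ s(p, p))

Answer: s(k ⊗ k ⊗ s(p, k), k ⊗ k ⊗ k ⊗ p ⊗ s(p, k) ⊗ s(p, p) ⊗ s(p, p))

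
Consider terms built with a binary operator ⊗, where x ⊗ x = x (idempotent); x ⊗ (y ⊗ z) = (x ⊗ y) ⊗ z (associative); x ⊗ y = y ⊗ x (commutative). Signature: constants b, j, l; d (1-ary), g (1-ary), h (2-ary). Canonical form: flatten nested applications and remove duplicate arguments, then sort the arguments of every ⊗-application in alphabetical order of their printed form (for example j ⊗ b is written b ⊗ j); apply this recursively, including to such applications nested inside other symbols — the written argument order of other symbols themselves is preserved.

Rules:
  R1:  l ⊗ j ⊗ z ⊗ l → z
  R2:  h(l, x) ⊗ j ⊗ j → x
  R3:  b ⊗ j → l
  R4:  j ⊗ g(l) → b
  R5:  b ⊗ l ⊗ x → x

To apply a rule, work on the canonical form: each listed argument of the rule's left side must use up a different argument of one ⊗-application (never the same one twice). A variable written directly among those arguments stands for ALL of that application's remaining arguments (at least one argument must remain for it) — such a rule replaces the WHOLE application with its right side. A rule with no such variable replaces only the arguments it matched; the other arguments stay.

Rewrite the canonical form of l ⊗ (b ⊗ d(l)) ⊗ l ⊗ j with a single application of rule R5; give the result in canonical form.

Answer: d(l) ⊗ j

Derivation:
Canonical form:  b ⊗ d(l) ⊗ j ⊗ l
Match R5:  consume b, l;  x := d(l) ⊗ j
The variable takes the whole remainder — replace the entire application.
Result:  d(l) ⊗ j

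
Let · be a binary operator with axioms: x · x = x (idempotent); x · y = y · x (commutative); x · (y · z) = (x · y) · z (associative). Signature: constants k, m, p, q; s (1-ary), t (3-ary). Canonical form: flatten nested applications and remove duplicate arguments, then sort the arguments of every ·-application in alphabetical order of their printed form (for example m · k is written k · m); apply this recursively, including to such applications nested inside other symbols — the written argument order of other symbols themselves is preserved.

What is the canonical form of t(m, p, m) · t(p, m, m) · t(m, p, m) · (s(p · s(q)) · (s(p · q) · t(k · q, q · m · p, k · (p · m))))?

Merge nested applications:  t(m, p, m) · t(p, m, m) · t(m, p, m) · s(p · s(q)) · s(p · q) · t(k · q, q · m · p, k · (p · m))
Canonicalize subterm:  t(k · q, q · m · p, k · (p · m))  →  t(k · q, m · p · q, k · m · p)
Deduplicate:  drop duplicate t(m, p, m)
Sort:  s(p · q) · s(p · s(q)) · t(k · q, m · p · q, k · m · p) · t(m, p, m) · t(p, m, m)

Answer: s(p · q) · s(p · s(q)) · t(k · q, m · p · q, k · m · p) · t(m, p, m) · t(p, m, m)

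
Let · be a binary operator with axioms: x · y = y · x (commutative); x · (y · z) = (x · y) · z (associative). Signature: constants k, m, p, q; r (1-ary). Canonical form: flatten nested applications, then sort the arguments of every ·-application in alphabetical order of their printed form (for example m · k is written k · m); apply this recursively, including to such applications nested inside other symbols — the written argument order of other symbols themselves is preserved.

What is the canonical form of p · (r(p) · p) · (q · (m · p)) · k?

Answer: k · m · p · p · p · q · r(p)

Derivation:
Merge nested applications:  p · r(p) · p · q · m · p · k
Sort arguments:  k · m · p · p · p · q · r(p)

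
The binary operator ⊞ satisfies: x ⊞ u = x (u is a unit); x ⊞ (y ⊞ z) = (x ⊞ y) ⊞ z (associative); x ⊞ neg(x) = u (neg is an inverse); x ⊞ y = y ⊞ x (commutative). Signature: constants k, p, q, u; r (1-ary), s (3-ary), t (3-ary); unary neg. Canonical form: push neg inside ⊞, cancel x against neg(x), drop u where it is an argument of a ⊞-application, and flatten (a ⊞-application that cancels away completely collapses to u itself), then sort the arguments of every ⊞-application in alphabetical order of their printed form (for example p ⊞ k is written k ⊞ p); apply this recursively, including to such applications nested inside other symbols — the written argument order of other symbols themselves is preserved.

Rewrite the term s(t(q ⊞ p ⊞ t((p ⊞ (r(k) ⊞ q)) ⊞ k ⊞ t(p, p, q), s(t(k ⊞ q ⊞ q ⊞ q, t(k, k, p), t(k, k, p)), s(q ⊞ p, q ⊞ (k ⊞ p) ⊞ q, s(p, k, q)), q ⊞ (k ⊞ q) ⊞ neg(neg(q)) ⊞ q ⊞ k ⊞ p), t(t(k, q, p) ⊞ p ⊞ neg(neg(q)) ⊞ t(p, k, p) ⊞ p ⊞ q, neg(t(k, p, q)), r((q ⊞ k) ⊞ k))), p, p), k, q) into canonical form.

Focus inside:  q ⊞ p ⊞ t((p ⊞ (r(k) ⊞ q)) ⊞ k ⊞ t(p, p, q), s(t(k ⊞ q ⊞ q ⊞ q, t(k, k, p), t(k, k, p)), s(q ⊞ p, q ⊞ (k ⊞ p) ⊞ q, s(p, k, q)), q ⊞ (k ⊞ q) ⊞ neg(neg(q)) ⊞ q ⊞ k ⊞ p), t(t(k, q, p) ⊞ p ⊞ neg(neg(q)) ⊞ t(p, k, p) ⊞ p ⊞ q, neg(t(k, p, q)), r((q ⊞ k) ⊞ k)))
Push neg inside:  distribute neg over ⊞ and collapse double neg
Collect:  q ⊞ p ⊞ t(k ⊞ p ⊞ q ⊞ r(k) ⊞ t(p, p, q), s(t(k ⊞ q ⊞ q ⊞ q, t(k, k, p), t(k, k, p)), s(p ⊞ q, k ⊞ p ⊞ q ⊞ q, s(p, k, q)), k ⊞ k ⊞ p ⊞ q ⊞ q ⊞ q ⊞ q), t(p ⊞ p ⊞ q ⊞ q ⊞ t(k, q, p) ⊞ t(p, k, p), neg(t(k, p, q)), r(k ⊞ k ⊞ q)))
Sort:  p ⊞ q ⊞ t(k ⊞ p ⊞ q ⊞ r(k) ⊞ t(p, p, q), s(t(k ⊞ q ⊞ q ⊞ q, t(k, k, p), t(k, k, p)), s(p ⊞ q, k ⊞ p ⊞ q ⊞ q, s(p, k, q)), k ⊞ k ⊞ p ⊞ q ⊞ q ⊞ q ⊞ q), t(p ⊞ p ⊞ q ⊞ q ⊞ t(k, q, p) ⊞ t(p, k, p), neg(t(k, p, q)), r(k ⊞ k ⊞ q)))
Reassemble:  s(t(p ⊞ q ⊞ t(k ⊞ p ⊞ q ⊞ r(k) ⊞ t(p, p, q), s(t(k ⊞ q ⊞ q ⊞ q, t(k, k, p), t(k, k, p)), s(p ⊞ q, k ⊞ p ⊞ q ⊞ q, s(p, k, q)), k ⊞ k ⊞ p ⊞ q ⊞ q ⊞ q ⊞ q), t(p ⊞ p ⊞ q ⊞ q ⊞ t(k, q, p) ⊞ t(p, k, p), neg(t(k, p, q)), r(k ⊞ k ⊞ q))), p, p), k, q)

Answer: s(t(p ⊞ q ⊞ t(k ⊞ p ⊞ q ⊞ r(k) ⊞ t(p, p, q), s(t(k ⊞ q ⊞ q ⊞ q, t(k, k, p), t(k, k, p)), s(p ⊞ q, k ⊞ p ⊞ q ⊞ q, s(p, k, q)), k ⊞ k ⊞ p ⊞ q ⊞ q ⊞ q ⊞ q), t(p ⊞ p ⊞ q ⊞ q ⊞ t(k, q, p) ⊞ t(p, k, p), neg(t(k, p, q)), r(k ⊞ k ⊞ q))), p, p), k, q)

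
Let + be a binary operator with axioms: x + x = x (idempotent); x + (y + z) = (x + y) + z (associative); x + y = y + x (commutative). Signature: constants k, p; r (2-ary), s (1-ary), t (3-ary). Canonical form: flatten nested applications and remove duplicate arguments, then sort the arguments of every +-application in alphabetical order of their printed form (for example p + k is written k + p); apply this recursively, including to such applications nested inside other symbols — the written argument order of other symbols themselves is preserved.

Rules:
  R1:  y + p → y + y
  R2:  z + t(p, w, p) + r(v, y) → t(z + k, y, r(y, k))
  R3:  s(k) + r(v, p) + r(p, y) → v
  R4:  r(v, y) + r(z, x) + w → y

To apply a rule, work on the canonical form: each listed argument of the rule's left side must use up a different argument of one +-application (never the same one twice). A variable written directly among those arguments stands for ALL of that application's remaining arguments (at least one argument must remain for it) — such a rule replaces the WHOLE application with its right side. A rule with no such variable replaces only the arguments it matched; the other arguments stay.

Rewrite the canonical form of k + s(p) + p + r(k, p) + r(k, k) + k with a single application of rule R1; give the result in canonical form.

Answer: k + r(k, k) + r(k, p) + s(p)

Derivation:
Canonical form:  k + p + r(k, k) + r(k, p) + s(p)
Match R1:  consume p;  y := k + r(k, k) + r(k, p) + s(p)
The extension variable absorbs all remaining arguments, so the whole application is rewritten.
New term:  k + r(k, k) + r(k, p) + s(p)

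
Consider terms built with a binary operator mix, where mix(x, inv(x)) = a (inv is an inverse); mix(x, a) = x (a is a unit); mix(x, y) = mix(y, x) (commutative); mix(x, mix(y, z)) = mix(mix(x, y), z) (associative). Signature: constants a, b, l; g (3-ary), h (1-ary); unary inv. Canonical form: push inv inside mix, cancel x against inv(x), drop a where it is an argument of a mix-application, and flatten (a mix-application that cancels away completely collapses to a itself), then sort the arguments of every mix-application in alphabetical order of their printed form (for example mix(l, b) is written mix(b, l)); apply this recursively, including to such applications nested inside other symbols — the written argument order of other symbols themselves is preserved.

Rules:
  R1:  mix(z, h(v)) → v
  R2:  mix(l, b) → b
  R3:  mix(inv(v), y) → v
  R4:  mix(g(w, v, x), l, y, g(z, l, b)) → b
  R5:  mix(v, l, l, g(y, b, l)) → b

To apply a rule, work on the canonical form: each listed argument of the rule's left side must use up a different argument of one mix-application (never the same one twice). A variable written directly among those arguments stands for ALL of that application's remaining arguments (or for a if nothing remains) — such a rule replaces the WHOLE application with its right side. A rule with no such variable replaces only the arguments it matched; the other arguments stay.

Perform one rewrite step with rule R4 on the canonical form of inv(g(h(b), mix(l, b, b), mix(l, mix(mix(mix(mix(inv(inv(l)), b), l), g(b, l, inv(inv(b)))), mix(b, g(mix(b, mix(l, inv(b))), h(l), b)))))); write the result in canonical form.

Answer: inv(g(h(b), mix(b, b, l), b))

Derivation:
Canonical form:  inv(g(h(b), mix(b, b, l), mix(b, b, g(b, l, b), g(l, h(l), b), l, l, l)))
R4 matches:  uses g(b, l, b), g(l, h(l), b), l;  v := h(l), w := l, x := b, y := mix(b, b, l, l), z := b
The variable takes the whole remainder — replace the entire application.
New term:  inv(g(h(b), mix(b, b, l), b))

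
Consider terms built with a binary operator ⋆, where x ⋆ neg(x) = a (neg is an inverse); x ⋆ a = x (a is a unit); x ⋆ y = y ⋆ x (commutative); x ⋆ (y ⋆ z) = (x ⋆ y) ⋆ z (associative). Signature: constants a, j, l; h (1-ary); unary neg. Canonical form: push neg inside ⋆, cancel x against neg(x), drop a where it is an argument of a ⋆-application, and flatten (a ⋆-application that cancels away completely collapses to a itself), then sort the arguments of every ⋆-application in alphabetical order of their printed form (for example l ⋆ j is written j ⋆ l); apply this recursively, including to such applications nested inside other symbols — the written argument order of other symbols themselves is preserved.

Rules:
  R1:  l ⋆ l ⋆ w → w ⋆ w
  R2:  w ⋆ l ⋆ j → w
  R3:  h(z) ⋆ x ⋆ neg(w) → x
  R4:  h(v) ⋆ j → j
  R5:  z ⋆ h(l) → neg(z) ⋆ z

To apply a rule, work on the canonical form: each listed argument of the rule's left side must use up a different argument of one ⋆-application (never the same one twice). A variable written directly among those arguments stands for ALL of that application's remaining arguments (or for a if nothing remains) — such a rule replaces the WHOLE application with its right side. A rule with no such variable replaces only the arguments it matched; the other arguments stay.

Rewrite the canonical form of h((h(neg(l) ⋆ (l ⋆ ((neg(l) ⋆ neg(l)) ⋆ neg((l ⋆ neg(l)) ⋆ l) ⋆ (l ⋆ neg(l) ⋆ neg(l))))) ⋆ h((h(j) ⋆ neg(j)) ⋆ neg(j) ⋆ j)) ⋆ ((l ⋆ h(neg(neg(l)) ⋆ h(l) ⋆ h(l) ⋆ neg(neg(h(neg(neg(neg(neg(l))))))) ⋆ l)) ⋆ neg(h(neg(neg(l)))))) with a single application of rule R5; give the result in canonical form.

Answer: h(h(a) ⋆ h(h(j) ⋆ neg(j)) ⋆ h(neg(l) ⋆ neg(l) ⋆ neg(l) ⋆ neg(l)) ⋆ l ⋆ neg(h(l)))

Derivation:
Canonical form:  h(h(h(j) ⋆ neg(j)) ⋆ h(h(l) ⋆ h(l) ⋆ h(l) ⋆ l ⋆ l) ⋆ h(neg(l) ⋆ neg(l) ⋆ neg(l) ⋆ neg(l)) ⋆ l ⋆ neg(h(l)))
Apply R5:  consuming h(l);  z := h(l) ⋆ h(l) ⋆ l ⋆ l
Every leftover argument binds to the variable; the entire application is replaced.
Giving:  h(h(a) ⋆ h(h(j) ⋆ neg(j)) ⋆ h(neg(l) ⋆ neg(l) ⋆ neg(l) ⋆ neg(l)) ⋆ l ⋆ neg(h(l)))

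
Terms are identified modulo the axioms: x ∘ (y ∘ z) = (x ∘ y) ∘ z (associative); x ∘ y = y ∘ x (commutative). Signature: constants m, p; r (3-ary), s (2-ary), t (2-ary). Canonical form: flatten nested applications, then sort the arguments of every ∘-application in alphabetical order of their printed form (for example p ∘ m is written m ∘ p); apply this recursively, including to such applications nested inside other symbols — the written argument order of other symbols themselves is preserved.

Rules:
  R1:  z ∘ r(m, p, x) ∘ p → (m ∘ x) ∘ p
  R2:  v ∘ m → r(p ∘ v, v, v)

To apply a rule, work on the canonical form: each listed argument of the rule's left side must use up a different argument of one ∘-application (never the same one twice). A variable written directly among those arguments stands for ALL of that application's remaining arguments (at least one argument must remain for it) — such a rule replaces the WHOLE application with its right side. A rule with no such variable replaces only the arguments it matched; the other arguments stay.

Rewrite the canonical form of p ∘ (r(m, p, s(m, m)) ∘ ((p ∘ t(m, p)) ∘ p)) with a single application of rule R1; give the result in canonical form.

Canonical form:  p ∘ p ∘ p ∘ r(m, p, s(m, m)) ∘ t(m, p)
R1 matches:  uses p, r(m, p, s(m, m));  x := s(m, m), z := p ∘ p ∘ t(m, p)
Every leftover argument binds to the variable; the entire application is replaced.
Result:  m ∘ p ∘ s(m, m)

Answer: m ∘ p ∘ s(m, m)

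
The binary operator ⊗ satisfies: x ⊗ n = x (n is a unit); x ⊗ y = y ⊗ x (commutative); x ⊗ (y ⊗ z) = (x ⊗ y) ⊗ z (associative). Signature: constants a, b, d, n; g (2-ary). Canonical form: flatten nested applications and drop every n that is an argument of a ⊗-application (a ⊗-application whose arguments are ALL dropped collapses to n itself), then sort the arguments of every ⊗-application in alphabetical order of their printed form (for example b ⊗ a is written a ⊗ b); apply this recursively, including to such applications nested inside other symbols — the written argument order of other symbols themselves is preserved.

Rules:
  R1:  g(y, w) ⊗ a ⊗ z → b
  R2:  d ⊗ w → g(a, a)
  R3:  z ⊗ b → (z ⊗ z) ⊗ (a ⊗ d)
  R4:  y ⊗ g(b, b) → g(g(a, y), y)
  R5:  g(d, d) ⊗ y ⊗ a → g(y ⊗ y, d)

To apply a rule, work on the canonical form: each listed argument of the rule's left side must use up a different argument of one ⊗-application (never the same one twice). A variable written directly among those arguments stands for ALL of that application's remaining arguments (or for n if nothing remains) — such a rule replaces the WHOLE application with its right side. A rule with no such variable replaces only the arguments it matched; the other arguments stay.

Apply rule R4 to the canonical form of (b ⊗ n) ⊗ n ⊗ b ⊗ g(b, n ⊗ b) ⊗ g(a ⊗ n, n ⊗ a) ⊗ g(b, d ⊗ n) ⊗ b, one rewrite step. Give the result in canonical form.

Canonical form:  b ⊗ b ⊗ b ⊗ g(a, a) ⊗ g(b, b) ⊗ g(b, d)
R4 matches:  uses g(b, b);  y := b ⊗ b ⊗ b ⊗ g(a, a) ⊗ g(b, d)
Every leftover argument binds to the variable; the entire application is replaced.
Result:  g(g(a, b ⊗ b ⊗ b ⊗ g(a, a) ⊗ g(b, d)), b ⊗ b ⊗ b ⊗ g(a, a) ⊗ g(b, d))

Answer: g(g(a, b ⊗ b ⊗ b ⊗ g(a, a) ⊗ g(b, d)), b ⊗ b ⊗ b ⊗ g(a, a) ⊗ g(b, d))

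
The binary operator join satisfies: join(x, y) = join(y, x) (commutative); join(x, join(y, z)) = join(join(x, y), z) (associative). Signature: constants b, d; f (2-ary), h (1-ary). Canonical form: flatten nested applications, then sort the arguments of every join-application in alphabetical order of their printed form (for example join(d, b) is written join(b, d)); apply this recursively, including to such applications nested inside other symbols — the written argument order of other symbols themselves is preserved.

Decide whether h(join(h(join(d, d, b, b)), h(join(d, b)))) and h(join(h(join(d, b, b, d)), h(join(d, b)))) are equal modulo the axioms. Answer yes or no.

Answer: yes — both canonical forms are h(join(h(join(b, b, d, d)), h(join(b, d))))

Derivation:
Left:  h(join(h(join(d, d, b, b)), h(join(d, b))))
  Descend into:  join(h(join(d, d, b, b)), h(join(d, b)))
  Simplify inside:  h(join(d, d, b, b))  →  h(join(b, b, d, d))
  Inside:  h(join(d, b))  →  h(join(b, d))
  Sort:  join(h(join(b, b, d, d)), h(join(b, d)))
  Rebuild:  h(join(h(join(b, b, d, d)), h(join(b, d))))
Right:  h(join(h(join(d, b, b, d)), h(join(d, b))))
  Focus inside:  join(h(join(d, b, b, d)), h(join(d, b)))
  Inside:  h(join(d, b, b, d))  →  h(join(b, b, d, d))
  Simplify inside:  h(join(d, b))  →  h(join(b, d))
  Sort:  join(h(join(b, b, d, d)), h(join(b, d)))
  Reassemble:  h(join(h(join(b, b, d, d)), h(join(b, d))))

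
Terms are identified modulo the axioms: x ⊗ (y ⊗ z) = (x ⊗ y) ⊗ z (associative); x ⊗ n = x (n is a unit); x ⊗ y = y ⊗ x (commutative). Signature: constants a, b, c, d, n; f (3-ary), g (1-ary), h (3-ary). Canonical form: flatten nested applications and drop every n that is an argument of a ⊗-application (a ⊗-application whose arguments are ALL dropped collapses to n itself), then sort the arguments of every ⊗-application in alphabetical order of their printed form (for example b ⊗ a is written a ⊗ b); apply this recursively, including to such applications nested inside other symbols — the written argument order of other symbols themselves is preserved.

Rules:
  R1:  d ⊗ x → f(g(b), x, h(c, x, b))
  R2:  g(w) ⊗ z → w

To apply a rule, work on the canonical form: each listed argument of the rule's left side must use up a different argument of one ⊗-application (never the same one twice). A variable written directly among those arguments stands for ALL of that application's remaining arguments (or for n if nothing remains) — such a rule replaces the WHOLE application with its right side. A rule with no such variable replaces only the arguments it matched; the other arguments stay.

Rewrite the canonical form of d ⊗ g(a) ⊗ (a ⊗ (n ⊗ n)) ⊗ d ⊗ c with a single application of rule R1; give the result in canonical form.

Canonical form:  a ⊗ c ⊗ d ⊗ d ⊗ g(a)
Match R1:  consume d;  x := a ⊗ c ⊗ d ⊗ g(a)
Every leftover argument binds to the variable; the entire application is replaced.
Result:  f(g(b), a ⊗ c ⊗ d ⊗ g(a), h(c, a ⊗ c ⊗ d ⊗ g(a), b))

Answer: f(g(b), a ⊗ c ⊗ d ⊗ g(a), h(c, a ⊗ c ⊗ d ⊗ g(a), b))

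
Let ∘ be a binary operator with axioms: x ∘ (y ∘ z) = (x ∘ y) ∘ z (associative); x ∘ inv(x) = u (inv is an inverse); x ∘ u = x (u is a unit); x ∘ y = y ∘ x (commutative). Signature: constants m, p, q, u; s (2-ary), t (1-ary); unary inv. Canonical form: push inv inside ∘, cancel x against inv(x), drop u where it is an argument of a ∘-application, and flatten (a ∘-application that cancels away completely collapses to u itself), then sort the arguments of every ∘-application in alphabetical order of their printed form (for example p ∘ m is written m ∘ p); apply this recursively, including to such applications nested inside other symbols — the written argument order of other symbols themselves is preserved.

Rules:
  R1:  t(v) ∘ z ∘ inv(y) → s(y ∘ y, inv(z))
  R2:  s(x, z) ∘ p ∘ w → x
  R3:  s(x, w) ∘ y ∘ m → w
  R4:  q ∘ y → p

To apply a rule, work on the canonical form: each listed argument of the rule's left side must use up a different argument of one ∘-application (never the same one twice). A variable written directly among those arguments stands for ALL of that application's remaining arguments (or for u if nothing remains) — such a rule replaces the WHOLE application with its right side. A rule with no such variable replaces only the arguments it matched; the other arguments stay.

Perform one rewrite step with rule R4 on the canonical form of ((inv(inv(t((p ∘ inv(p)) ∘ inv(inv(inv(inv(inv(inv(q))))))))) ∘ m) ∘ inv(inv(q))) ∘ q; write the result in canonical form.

Answer: p

Derivation:
Canonical form:  m ∘ q ∘ q ∘ t(q)
Apply R4:  consuming q;  y := m ∘ q ∘ t(q)
Every leftover argument binds to the variable; the entire application is replaced.
New term:  p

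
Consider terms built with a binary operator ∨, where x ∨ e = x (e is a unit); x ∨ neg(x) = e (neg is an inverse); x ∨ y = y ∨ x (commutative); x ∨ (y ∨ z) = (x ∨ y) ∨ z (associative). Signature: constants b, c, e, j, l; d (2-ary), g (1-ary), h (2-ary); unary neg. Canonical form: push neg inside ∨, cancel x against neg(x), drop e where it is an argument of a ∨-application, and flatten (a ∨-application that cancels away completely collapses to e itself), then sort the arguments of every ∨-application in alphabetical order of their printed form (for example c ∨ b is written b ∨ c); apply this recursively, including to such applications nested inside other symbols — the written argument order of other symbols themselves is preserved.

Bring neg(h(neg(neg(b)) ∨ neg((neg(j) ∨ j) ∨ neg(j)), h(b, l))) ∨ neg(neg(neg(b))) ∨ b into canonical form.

Answer: neg(h(b ∨ j, h(b, l)))

Derivation:
Push neg inside:  distribute neg over ∨ and collapse double neg
Cancel:  b cancels
Collect:  neg(h(b ∨ j, h(b, l)))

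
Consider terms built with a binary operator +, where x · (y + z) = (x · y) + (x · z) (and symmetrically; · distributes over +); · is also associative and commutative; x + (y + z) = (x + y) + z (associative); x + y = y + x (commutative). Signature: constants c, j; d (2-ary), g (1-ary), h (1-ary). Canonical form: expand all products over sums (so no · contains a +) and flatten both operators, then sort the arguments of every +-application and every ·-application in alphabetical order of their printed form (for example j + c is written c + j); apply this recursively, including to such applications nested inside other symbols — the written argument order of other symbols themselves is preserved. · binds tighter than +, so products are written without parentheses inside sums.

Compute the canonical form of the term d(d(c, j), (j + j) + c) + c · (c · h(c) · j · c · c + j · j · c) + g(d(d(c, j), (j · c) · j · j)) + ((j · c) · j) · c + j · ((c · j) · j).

Expand:  d(d(c, j), c + j + j) + c · c · c · c · h(c) · j + c · c · j · j + g(d(d(c, j), c · j · j · j)) + c · c · j · j + c · j · j · j
Sort arguments:  c · c · c · c · h(c) · j + c · c · j · j + c · c · j · j + c · j · j · j + d(d(c, j), c + j + j) + g(d(d(c, j), c · j · j · j))

Answer: c · c · c · c · h(c) · j + c · c · j · j + c · c · j · j + c · j · j · j + d(d(c, j), c + j + j) + g(d(d(c, j), c · j · j · j))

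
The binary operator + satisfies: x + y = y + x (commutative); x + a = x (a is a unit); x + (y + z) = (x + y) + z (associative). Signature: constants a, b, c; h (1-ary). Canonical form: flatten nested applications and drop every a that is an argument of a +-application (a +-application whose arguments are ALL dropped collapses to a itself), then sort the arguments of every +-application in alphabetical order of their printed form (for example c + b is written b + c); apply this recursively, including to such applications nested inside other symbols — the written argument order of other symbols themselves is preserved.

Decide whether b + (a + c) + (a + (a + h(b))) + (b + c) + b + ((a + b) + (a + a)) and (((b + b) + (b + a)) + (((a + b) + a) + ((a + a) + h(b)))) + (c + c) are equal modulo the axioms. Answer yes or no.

Answer: yes — both canonical forms are b + b + b + b + c + c + h(b)

Derivation:
Left:  b + (a + c) + (a + (a + h(b))) + (b + c) + b + ((a + b) + (a + a))
  Un-nest:  b + a + c + a + a + h(b) + b + c + b + a + b + a + a
  Drop the unit:  drop a (×6)
  Sort:  b + b + b + b + c + c + h(b)
Right:  (((b + b) + (b + a)) + (((a + b) + a) + ((a + a) + h(b)))) + (c + c)
  Flatten:  b + b + b + a + a + b + a + a + a + h(b) + c + c
  Units out:  drop a (×5)
  Sort arguments:  b + b + b + b + c + c + h(b)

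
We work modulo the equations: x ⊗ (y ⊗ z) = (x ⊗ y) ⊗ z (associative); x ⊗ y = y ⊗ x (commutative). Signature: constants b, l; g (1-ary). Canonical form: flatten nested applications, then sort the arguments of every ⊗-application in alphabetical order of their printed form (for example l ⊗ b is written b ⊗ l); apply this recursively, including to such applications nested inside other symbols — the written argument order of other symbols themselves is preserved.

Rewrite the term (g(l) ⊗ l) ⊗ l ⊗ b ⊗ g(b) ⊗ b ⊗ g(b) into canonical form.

Flatten:  g(l) ⊗ l ⊗ l ⊗ b ⊗ g(b) ⊗ b ⊗ g(b)
Order the arguments:  b ⊗ b ⊗ g(b) ⊗ g(b) ⊗ g(l) ⊗ l ⊗ l

Answer: b ⊗ b ⊗ g(b) ⊗ g(b) ⊗ g(l) ⊗ l ⊗ l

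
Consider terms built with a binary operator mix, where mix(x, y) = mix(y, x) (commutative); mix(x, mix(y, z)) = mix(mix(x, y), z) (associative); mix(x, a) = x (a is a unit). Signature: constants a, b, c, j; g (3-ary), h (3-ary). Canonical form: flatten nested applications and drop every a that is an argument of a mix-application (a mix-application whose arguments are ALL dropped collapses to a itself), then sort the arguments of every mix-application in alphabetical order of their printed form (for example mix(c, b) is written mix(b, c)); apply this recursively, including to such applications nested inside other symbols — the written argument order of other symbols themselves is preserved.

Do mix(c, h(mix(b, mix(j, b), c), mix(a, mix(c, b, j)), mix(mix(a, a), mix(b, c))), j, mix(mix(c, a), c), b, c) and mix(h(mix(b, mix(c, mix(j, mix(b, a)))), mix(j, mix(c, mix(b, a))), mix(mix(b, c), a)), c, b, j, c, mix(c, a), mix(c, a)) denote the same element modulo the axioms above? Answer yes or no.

Left:  mix(c, h(mix(b, mix(j, b), c), mix(a, mix(c, b, j)), mix(mix(a, a), mix(b, c))), j, mix(mix(c, a), c), b, c)
  Flatten:  mix(c, h(mix(b, mix(j, b), c), mix(a, mix(c, b, j)), mix(mix(a, a), mix(b, c))), j, c, a, c, b, c)
  Simplify inside:  h(mix(b, mix(j, b), c), mix(a, mix(c, b, j)), mix(mix(a, a), mix(b, c)))  →  h(mix(b, b, c, j), mix(b, c, j), mix(b, c))
  Units out:  drop a
  Sort arguments:  mix(b, c, c, c, c, h(mix(b, b, c, j), mix(b, c, j), mix(b, c)), j)
Right:  mix(h(mix(b, mix(c, mix(j, mix(b, a)))), mix(j, mix(c, mix(b, a))), mix(mix(b, c), a)), c, b, j, c, mix(c, a), mix(c, a))
  Flatten:  mix(h(mix(b, mix(c, mix(j, mix(b, a)))), mix(j, mix(c, mix(b, a))), mix(mix(b, c), a)), c, b, j, c, c, a, c, a)
  Inside:  h(mix(b, mix(c, mix(j, mix(b, a)))), mix(j, mix(c, mix(b, a))), mix(mix(b, c), a))  →  h(mix(b, b, c, j), mix(b, c, j), mix(b, c))
  Drop the unit:  drop a (×2)
  Sort:  mix(b, c, c, c, c, h(mix(b, b, c, j), mix(b, c, j), mix(b, c)), j)

Answer: yes — both canonical forms are mix(b, c, c, c, c, h(mix(b, b, c, j), mix(b, c, j), mix(b, c)), j)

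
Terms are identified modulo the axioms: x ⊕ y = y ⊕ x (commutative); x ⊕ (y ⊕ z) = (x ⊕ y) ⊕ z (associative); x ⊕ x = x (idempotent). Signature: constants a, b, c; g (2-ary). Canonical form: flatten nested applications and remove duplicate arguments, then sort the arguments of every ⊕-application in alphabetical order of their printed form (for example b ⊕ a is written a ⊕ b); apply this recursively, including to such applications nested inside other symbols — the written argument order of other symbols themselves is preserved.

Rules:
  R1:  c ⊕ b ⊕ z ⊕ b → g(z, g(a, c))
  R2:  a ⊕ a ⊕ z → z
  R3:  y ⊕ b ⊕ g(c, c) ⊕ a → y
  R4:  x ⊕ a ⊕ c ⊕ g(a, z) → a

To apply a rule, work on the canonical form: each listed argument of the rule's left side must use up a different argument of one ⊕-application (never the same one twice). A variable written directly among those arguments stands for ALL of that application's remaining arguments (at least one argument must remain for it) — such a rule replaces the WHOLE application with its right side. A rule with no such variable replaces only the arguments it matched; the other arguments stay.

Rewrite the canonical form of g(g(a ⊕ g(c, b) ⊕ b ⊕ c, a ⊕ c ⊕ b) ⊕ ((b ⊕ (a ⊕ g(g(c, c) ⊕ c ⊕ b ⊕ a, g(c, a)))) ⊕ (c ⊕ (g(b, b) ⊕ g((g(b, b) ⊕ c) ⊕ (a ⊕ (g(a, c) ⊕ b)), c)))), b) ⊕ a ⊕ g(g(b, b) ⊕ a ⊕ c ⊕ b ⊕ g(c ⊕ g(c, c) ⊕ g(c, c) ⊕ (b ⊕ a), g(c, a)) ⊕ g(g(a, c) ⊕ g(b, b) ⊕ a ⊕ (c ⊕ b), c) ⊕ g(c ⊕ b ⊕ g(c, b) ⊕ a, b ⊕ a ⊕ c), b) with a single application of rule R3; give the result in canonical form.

Answer: a ⊕ g(a ⊕ b ⊕ c ⊕ g(a ⊕ b ⊕ c ⊕ g(a, c) ⊕ g(b, b), c) ⊕ g(a ⊕ b ⊕ c ⊕ g(c, b), a ⊕ b ⊕ c) ⊕ g(b, b) ⊕ g(c, g(c, a)), b)

Derivation:
Canonical form:  a ⊕ g(a ⊕ b ⊕ c ⊕ g(a ⊕ b ⊕ c ⊕ g(a, c) ⊕ g(b, b), c) ⊕ g(a ⊕ b ⊕ c ⊕ g(c, b), a ⊕ b ⊕ c) ⊕ g(a ⊕ b ⊕ c ⊕ g(c, c), g(c, a)) ⊕ g(b, b), b)
R3 matches:  uses a, b, g(c, c);  y := c
Every leftover argument binds to the variable; the entire application is replaced.
Giving:  a ⊕ g(a ⊕ b ⊕ c ⊕ g(a ⊕ b ⊕ c ⊕ g(a, c) ⊕ g(b, b), c) ⊕ g(a ⊕ b ⊕ c ⊕ g(c, b), a ⊕ b ⊕ c) ⊕ g(b, b) ⊕ g(c, g(c, a)), b)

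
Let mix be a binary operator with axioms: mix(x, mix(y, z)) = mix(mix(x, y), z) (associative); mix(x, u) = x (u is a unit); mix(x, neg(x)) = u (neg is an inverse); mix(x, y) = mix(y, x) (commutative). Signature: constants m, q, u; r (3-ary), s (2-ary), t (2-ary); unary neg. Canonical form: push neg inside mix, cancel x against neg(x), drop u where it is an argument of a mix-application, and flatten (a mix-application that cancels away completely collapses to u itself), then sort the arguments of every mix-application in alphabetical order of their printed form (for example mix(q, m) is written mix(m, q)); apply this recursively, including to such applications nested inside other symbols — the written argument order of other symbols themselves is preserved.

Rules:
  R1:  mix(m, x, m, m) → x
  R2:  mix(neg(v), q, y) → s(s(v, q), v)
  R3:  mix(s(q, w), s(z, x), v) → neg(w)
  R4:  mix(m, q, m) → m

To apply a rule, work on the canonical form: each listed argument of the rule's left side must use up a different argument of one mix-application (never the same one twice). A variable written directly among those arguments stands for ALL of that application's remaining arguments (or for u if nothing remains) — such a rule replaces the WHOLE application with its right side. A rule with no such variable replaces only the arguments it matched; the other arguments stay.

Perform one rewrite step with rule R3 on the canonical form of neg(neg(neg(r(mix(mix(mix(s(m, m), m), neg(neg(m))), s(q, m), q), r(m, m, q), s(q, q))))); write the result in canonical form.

Answer: neg(r(neg(m), r(m, m, q), s(q, q)))

Derivation:
Canonical form:  neg(r(mix(m, m, q, s(m, m), s(q, m)), r(m, m, q), s(q, q)))
Match R3:  consume s(m, m), s(q, m);  v := mix(m, m, q), w := m, x := m, z := m
The extension variable absorbs all remaining arguments, so the whole application is rewritten.
Giving:  neg(r(neg(m), r(m, m, q), s(q, q)))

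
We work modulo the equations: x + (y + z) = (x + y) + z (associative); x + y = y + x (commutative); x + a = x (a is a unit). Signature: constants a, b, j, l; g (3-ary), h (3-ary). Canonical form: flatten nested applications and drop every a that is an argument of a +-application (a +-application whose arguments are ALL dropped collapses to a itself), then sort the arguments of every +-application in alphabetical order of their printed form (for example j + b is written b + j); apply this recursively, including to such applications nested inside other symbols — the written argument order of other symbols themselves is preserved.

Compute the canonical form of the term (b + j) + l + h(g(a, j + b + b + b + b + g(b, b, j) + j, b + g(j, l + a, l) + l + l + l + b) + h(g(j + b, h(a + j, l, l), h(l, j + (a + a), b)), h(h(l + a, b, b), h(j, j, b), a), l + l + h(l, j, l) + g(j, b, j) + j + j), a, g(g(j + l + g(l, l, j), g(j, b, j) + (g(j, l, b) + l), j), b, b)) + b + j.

Answer: b + b + h(g(a, b + b + b + b + g(b, b, j) + j + j, b + b + g(j, l, l) + l + l + l) + h(g(b + j, h(j, l, l), h(l, j, b)), h(h(l, b, b), h(j, j, b), a), g(j, b, j) + h(l, j, l) + j + j + l + l), a, g(g(g(l, l, j) + j + l, g(j, b, j) + g(j, l, b) + l, j), b, b)) + j + j + l

Derivation:
Flatten:  b + j + l + h(g(a, j + b + b + b + b + g(b, b, j) + j, b + g(j, l + a, l) + l + l + l + b) + h(g(j + b, h(a + j, l, l), h(l, j + (a + a), b)), h(h(l + a, b, b), h(j, j, b), a), l + l + h(l, j, l) + g(j, b, j) + j + j), a, g(g(j + l + g(l, l, j), g(j, b, j) + (g(j, l, b) + l), j), b, b)) + b + j
Canonicalize subterm:  h(g(a, j + b + b + b + b + g(b, b, j) + j, b + g(j, l + a, l) + l + l + l + b) + h(g(j + b, h(a + j, l, l), h(l, j + (a + a), b)), h(h(l + a, b, b), h(j, j, b), a), l + l + h(l, j, l) + g(j, b, j) + j + j), a, g(g(j + l + g(l, l, j), g(j, b, j) + (g(j, l, b) + l), j), b, b))  →  h(g(a, b + b + b + b + g(b, b, j) + j + j, b + b + g(j, l, l) + l + l + l) + h(g(b + j, h(j, l, l), h(l, j, b)), h(h(l, b, b), h(j, j, b), a), g(j, b, j) + h(l, j, l) + j + j + l + l), a, g(g(g(l, l, j) + j + l, g(j, b, j) + g(j, l, b) + l, j), b, b))
Order the arguments:  b + b + h(g(a, b + b + b + b + g(b, b, j) + j + j, b + b + g(j, l, l) + l + l + l) + h(g(b + j, h(j, l, l), h(l, j, b)), h(h(l, b, b), h(j, j, b), a), g(j, b, j) + h(l, j, l) + j + j + l + l), a, g(g(g(l, l, j) + j + l, g(j, b, j) + g(j, l, b) + l, j), b, b)) + j + j + l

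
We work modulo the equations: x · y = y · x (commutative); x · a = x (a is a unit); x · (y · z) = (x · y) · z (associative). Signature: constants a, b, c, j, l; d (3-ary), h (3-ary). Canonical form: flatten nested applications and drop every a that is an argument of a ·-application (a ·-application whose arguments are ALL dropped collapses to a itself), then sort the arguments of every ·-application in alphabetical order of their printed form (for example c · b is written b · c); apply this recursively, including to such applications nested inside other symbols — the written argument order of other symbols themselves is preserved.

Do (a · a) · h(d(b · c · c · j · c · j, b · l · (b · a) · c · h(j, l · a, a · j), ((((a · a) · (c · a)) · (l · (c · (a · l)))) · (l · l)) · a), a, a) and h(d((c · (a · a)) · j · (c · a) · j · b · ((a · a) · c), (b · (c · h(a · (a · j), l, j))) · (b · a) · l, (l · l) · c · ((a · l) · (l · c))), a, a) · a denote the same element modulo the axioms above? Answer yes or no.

Answer: yes — both canonical forms are h(d(b · c · c · c · j · j, b · b · c · h(j, l, j) · l, c · c · l · l · l · l), a, a)

Derivation:
Left:  (a · a) · h(d(b · c · c · j · c · j, b · l · (b · a) · c · h(j, l · a, a · j), ((((a · a) · (c · a)) · (l · (c · (a · l)))) · (l · l)) · a), a, a)
  Un-nest:  a · a · h(d(b · c · c · j · c · j, b · l · (b · a) · c · h(j, l · a, a · j), ((((a · a) · (c · a)) · (l · (c · (a · l)))) · (l · l)) · a), a, a)
  Inside:  h(d(b · c · c · j · c · j, b · l · (b · a) · c · h(j, l · a, a · j), ((((a · a) · (c · a)) · (l · (c · (a · l)))) · (l · l)) · a), a, a)  →  h(d(b · c · c · c · j · j, b · b · c · h(j, l, j) · l, c · c · l · l · l · l), a, a)
  Unit:  drop a (×2)
  Sort arguments:  h(d(b · c · c · c · j · j, b · b · c · h(j, l, j) · l, c · c · l · l · l · l), a, a)
Right:  h(d((c · (a · a)) · j · (c · a) · j · b · ((a · a) · c), (b · (c · h(a · (a · j), l, j))) · (b · a) · l, (l · l) · c · ((a · l) · (l · c))), a, a) · a
  Simplify inside:  h(d((c · (a · a)) · j · (c · a) · j · b · ((a · a) · c), (b · (c · h(a · (a · j), l, j))) · (b · a) · l, (l · l) · c · ((a · l) · (l · c))), a, a)  →  h(d(b · c · c · c · j · j, b · b · c · h(j, l, j) · l, c · c · l · l · l · l), a, a)
  Units out:  drop a
  Order the arguments:  h(d(b · c · c · c · j · j, b · b · c · h(j, l, j) · l, c · c · l · l · l · l), a, a)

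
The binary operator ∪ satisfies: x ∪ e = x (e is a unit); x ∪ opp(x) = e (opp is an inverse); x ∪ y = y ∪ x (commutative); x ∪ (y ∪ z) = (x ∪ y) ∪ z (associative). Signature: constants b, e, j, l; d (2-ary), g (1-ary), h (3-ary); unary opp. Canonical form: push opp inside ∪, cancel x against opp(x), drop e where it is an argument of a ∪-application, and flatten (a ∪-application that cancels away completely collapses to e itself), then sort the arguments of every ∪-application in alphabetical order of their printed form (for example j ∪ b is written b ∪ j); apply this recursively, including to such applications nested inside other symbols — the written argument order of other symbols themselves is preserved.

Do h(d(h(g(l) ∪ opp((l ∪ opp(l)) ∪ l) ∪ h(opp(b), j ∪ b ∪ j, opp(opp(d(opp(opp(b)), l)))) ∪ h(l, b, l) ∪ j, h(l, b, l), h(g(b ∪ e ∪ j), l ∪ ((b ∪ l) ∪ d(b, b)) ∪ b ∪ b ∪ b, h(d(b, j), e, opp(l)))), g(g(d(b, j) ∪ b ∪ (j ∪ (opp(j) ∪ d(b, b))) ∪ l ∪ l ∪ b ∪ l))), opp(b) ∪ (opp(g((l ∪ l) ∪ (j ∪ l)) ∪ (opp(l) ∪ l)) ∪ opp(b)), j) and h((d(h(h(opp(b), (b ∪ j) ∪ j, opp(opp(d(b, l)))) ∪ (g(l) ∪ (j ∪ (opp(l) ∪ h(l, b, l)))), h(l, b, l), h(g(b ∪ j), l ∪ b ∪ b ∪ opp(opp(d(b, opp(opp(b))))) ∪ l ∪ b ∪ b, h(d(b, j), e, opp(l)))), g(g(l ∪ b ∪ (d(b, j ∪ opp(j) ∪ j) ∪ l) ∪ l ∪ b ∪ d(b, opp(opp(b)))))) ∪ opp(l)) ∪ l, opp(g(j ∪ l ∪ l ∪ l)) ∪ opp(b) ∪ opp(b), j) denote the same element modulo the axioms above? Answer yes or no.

Answer: yes — both canonical forms are h(d(h(g(l) ∪ h(l, b, l) ∪ h(opp(b), b ∪ j ∪ j, d(b, l)) ∪ j ∪ opp(l), h(l, b, l), h(g(b ∪ j), b ∪ b ∪ b ∪ b ∪ d(b, b) ∪ l ∪ l, h(d(b, j), e, opp(l)))), g(g(b ∪ b ∪ d(b, b) ∪ d(b, j) ∪ l ∪ l ∪ l))), opp(b) ∪ opp(b) ∪ opp(g(j ∪ l ∪ l ∪ l)), j)

Derivation:
Left:  h(d(h(g(l) ∪ opp((l ∪ opp(l)) ∪ l) ∪ h(opp(b), j ∪ b ∪ j, opp(opp(d(opp(opp(b)), l)))) ∪ h(l, b, l) ∪ j, h(l, b, l), h(g(b ∪ e ∪ j), l ∪ ((b ∪ l) ∪ d(b, b)) ∪ b ∪ b ∪ b, h(d(b, j), e, opp(l)))), g(g(d(b, j) ∪ b ∪ (j ∪ (opp(j) ∪ d(b, b))) ∪ l ∪ l ∪ b ∪ l))), opp(b) ∪ (opp(g((l ∪ l) ∪ (j ∪ l)) ∪ (opp(l) ∪ l)) ∪ opp(b)), j)
  Descend into:  g(l) ∪ opp((l ∪ opp(l)) ∪ l) ∪ h(opp(b), j ∪ b ∪ j, opp(opp(d(opp(opp(b)), l)))) ∪ h(l, b, l) ∪ j
  Push opp inside:  distribute opp over ∪ and collapse double opp
  Collect terms:  g(l) ∪ opp(l) ∪ h(opp(b), b ∪ j ∪ j, d(b, l)) ∪ h(l, b, l) ∪ j
  Order the arguments:  g(l) ∪ h(l, b, l) ∪ h(opp(b), b ∪ j ∪ j, d(b, l)) ∪ j ∪ opp(l)
  Put back:  h(d(h(g(l) ∪ h(l, b, l) ∪ h(opp(b), b ∪ j ∪ j, d(b, l)) ∪ j ∪ opp(l), h(l, b, l), h(g(b ∪ j), b ∪ b ∪ b ∪ b ∪ d(b, b) ∪ l ∪ l, h(d(b, j), e, opp(l)))), g(g(b ∪ b ∪ d(b, b) ∪ d(b, j) ∪ l ∪ l ∪ l))), opp(b) ∪ opp(b) ∪ opp(g(j ∪ l ∪ l ∪ l)), j)
Right:  h((d(h(h(opp(b), (b ∪ j) ∪ j, opp(opp(d(b, l)))) ∪ (g(l) ∪ (j ∪ (opp(l) ∪ h(l, b, l)))), h(l, b, l), h(g(b ∪ j), l ∪ b ∪ b ∪ opp(opp(d(b, opp(opp(b))))) ∪ l ∪ b ∪ b, h(d(b, j), e, opp(l)))), g(g(l ∪ b ∪ (d(b, j ∪ opp(j) ∪ j) ∪ l) ∪ l ∪ b ∪ d(b, opp(opp(b)))))) ∪ opp(l)) ∪ l, opp(g(j ∪ l ∪ l ∪ l)) ∪ opp(b) ∪ opp(b), j)
  Focus inside:  (d(h(h(opp(b), (b ∪ j) ∪ j, opp(opp(d(b, l)))) ∪ (g(l) ∪ (j ∪ (opp(l) ∪ h(l, b, l)))), h(l, b, l), h(g(b ∪ j), l ∪ b ∪ b ∪ opp(opp(d(b, opp(opp(b))))) ∪ l ∪ b ∪ b, h(d(b, j), e, opp(l)))), g(g(l ∪ b ∪ (d(b, j ∪ opp(j) ∪ j) ∪ l) ∪ l ∪ b ∪ d(b, opp(opp(b)))))) ∪ opp(l)) ∪ l
  Push opp inside:  distribute opp over ∪ and collapse double opp
  Cancel:  l cancels
  Combine occurrences:  d(h(g(l) ∪ h(l, b, l) ∪ h(opp(b), b ∪ j ∪ j, d(b, l)) ∪ j ∪ opp(l), h(l, b, l), h(g(b ∪ j), b ∪ b ∪ b ∪ b ∪ d(b, b) ∪ l ∪ l, h(d(b, j), e, opp(l)))), g(g(b ∪ b ∪ d(b, b) ∪ d(b, j) ∪ l ∪ l ∪ l)))
  Reassemble:  h(d(h(g(l) ∪ h(l, b, l) ∪ h(opp(b), b ∪ j ∪ j, d(b, l)) ∪ j ∪ opp(l), h(l, b, l), h(g(b ∪ j), b ∪ b ∪ b ∪ b ∪ d(b, b) ∪ l ∪ l, h(d(b, j), e, opp(l)))), g(g(b ∪ b ∪ d(b, b) ∪ d(b, j) ∪ l ∪ l ∪ l))), opp(b) ∪ opp(b) ∪ opp(g(j ∪ l ∪ l ∪ l)), j)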